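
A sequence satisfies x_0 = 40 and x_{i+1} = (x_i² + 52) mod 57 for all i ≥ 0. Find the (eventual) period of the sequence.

4

x_0 = 40; x_1 = 56; x_2 = 53; x_3 = 11; x_4 = 2; x_5 = 56.
Since x_5 = x_1 = 56, the sequence is eventually periodic: after a pre-period of length 1 it cycles with period 4.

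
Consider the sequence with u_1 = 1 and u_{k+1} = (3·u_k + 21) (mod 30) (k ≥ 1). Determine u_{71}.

3

u_1 = 1,  u_2 = 24,  u_3 = 3,  u_4 = 0,  u_5 = 21,  u_6 = 24.
Since u_6 = u_2 = 24, the sequence is eventually periodic: after a pre-period of length 1 it cycles with period 4.
For k ≥ 2, u_k depends only on (k - 2) mod 4. (71 - 2) mod 4 = 1, so u_{71} = u_3 = 3.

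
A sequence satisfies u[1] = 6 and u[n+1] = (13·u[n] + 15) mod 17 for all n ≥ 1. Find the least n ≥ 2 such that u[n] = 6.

Computing terms: u[1] = 6, u[2] = 8, u[3] = 0, u[4] = 15, u[5] = 6.
Since u[5] = u[1] = 6, the sequence is periodic with period 4.
The value 6 next appears (with n ≥ 2) at u[5].

5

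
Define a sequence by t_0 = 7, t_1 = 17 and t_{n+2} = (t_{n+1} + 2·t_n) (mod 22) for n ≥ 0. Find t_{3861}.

Computing terms: t_0 = 7,  t_1 = 17,  t_2 = 9,  t_3 = 21,  t_4 = 17,  t_5 = 15,  t_6 = 5,  t_7 = 13,  t_8 = 1,  t_9 = 5,  t_{10} = 7,  t_{11} = 17.
The sequence repeats with period 10.
(3861 - 0) mod 10 = 1, so t_{3861} = t_1 = 17.

17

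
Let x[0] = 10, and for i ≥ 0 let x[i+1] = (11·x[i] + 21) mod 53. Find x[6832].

24

x[0] = 10, x[1] = 25, x[2] = 31, x[3] = 44, x[4] = 28, x[5] = 11, x[6] = 36, x[7] = 46, x[8] = 50, x[9] = 41, x[10] = 48, x[11] = 19, x[12] = 18, x[13] = 7, x[14] = 45, x[15] = 39, x[16] = 26, x[17] = 42, x[18] = 6, x[19] = 34, x[20] = 24, x[21] = 20, x[22] = 29, x[23] = 22, x[24] = 51, x[25] = 52, x[26] = 10.
The sequence repeats with period 26.
So x[6832] = x[0 + ((6832-0) mod 26)] = x[20] = 24.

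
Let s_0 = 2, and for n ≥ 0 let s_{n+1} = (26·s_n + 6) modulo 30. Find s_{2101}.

28

Computing terms: s_0 = 2, s_1 = 28, s_2 = 14, s_3 = 10, s_4 = 26, s_5 = 22, s_6 = 8, s_7 = 4, s_8 = 20, s_9 = 16, s_{10} = 2.
The sequence repeats with period 10.
So s_{2101} = s_{0 + ((2101-0) mod 10)} = s_1 = 28.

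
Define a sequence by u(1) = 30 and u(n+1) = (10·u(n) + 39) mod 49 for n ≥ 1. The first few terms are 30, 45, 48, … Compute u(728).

We have u(1) = 30; u(2) = 45; u(3) = 48; u(4) = 29; u(5) = 35; u(6) = 46; u(7) = 9; u(8) = 31; u(9) = 6; u(10) = 1; u(11) = 0; u(12) = 39; u(13) = 37; u(14) = 17; u(15) = 13; u(16) = 22; u(17) = 14; u(18) = 32; u(19) = 16; u(20) = 3; u(21) = 20; u(22) = 43; u(23) = 28; u(24) = 25; u(25) = 44; u(26) = 38; u(27) = 27; u(28) = 15; u(29) = 42; u(30) = 18; u(31) = 23; u(32) = 24; u(33) = 34; u(34) = 36; u(35) = 7; u(36) = 11; u(37) = 2; u(38) = 10; u(39) = 41; u(40) = 8; u(41) = 21; u(42) = 4; u(43) = 30.
Since u(43) = u(1) = 30, the sequence is periodic with period 42.
So u(728) = u(1 + ((728-1) mod 42)) = u(14) = 17.

17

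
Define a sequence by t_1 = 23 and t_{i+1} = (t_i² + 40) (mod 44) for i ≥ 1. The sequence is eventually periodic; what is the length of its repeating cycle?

t_1 = 23, t_2 = 41, t_3 = 5, t_4 = 21, t_5 = 41.
Since t_5 = t_2 = 41, the sequence is eventually periodic: after a pre-period of length 1 it cycles with period 3.

3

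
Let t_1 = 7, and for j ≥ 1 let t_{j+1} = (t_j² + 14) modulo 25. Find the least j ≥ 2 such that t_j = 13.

We have t_1 = 7, t_2 = 13, t_3 = 8, t_4 = 3, t_5 = 23, t_6 = 18, t_7 = 13.
Since t_7 = t_2 = 13, the sequence is eventually periodic: after a pre-period of length 1 it cycles with period 5.
The value 13 first appears (with j ≥ 2) at t_2.

2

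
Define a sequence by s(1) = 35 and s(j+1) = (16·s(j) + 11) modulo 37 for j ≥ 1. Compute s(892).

35

s(1) = 35, s(2) = 16, s(3) = 8, s(4) = 28, s(5) = 15, s(6) = 29, s(7) = 31, s(8) = 26, s(9) = 20, s(10) = 35.
The sequence repeats with period 9.
(892 - 1) mod 9 = 0, so s(892) = s(1) = 35.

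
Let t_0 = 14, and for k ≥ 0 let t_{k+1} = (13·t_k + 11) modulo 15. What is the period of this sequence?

Listing terms: t_0 = 14, t_1 = 13, t_2 = 0, t_3 = 11, t_4 = 4, t_5 = 3, t_6 = 5, t_7 = 1, t_8 = 9, t_9 = 8, t_{10} = 10, t_{11} = 6, t_{12} = 14.
Since t_{12} = t_0 = 14, the sequence is periodic with period 12.

12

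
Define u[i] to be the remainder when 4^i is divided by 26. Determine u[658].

22

Computing terms: u[1] = 4; u[2] = 16; u[3] = 12; u[4] = 22; u[5] = 10; u[6] = 14; u[7] = 4.
Since u[7] = u[1] = 4, the sequence is periodic with period 6.
So u[658] = u[1 + ((658-1) mod 6)] = u[4] = 22.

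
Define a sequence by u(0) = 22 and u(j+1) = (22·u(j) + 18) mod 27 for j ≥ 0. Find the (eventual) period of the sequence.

9

Listing terms: u(0) = 22; u(1) = 16; u(2) = 19; u(3) = 4; u(4) = 25; u(5) = 1; u(6) = 13; u(7) = 7; u(8) = 10; u(9) = 22.
Since u(9) = u(0) = 22, the sequence is periodic with period 9.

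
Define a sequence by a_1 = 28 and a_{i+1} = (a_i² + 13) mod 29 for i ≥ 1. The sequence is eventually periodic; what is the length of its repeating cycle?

We have a_1 = 28, a_2 = 14, a_3 = 6, a_4 = 20, a_5 = 7, a_6 = 4, a_7 = 0, a_8 = 13, a_9 = 8, a_{10} = 19, a_{11} = 26, a_{12} = 22, a_{13} = 4.
Since a_{13} = a_6 = 4, the sequence is eventually periodic: after a pre-period of length 5 it cycles with period 7.

7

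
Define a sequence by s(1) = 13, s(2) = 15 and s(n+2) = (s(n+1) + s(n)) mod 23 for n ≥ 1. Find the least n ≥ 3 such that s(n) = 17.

44

We have s(1) = 13, s(2) = 15, s(3) = 5, s(4) = 20, s(5) = 2, s(6) = 22, s(7) = 1, s(8) = 0, s(9) = 1, s(10) = 1, s(11) = 2, s(12) = 3, s(13) = 5, s(14) = 8, s(15) = 13, s(16) = 21, s(17) = 11, s(18) = 9, s(19) = 20, s(20) = 6, s(21) = 3, s(22) = 9, s(23) = 12, s(24) = 21, s(25) = 10, s(26) = 8, s(27) = 18, s(28) = 3, s(29) = 21, s(30) = 1, s(31) = 22, s(32) = 0, s(33) = 22, s(34) = 22, s(35) = 21, s(36) = 20, s(37) = 18, s(38) = 15, s(39) = 10, s(40) = 2, s(41) = 12, s(42) = 14, s(43) = 3, s(44) = 17, s(45) = 20, s(46) = 14, s(47) = 11, s(48) = 2, s(49) = 13, s(50) = 15.
The sequence repeats with period 48.
The value 17 first appears (with n ≥ 3) at s(44).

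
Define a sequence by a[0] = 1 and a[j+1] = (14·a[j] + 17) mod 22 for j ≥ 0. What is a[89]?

Computing terms: a[0] = 1,  a[1] = 9,  a[2] = 11,  a[3] = 17,  a[4] = 13,  a[5] = 1.
The sequence repeats with period 5.
So a[89] = a[0 + ((89-0) mod 5)] = a[4] = 13.

13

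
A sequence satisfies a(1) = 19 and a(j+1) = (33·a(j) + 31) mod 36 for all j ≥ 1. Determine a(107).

1

Listing terms: a(1) = 19, a(2) = 10, a(3) = 1, a(4) = 28, a(5) = 19.
The sequence repeats with period 4.
So a(107) = a(1 + ((107-1) mod 4)) = a(3) = 1.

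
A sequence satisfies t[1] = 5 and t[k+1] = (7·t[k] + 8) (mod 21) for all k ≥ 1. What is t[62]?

Listing terms: t[1] = 5; t[2] = 1; t[3] = 15; t[4] = 8; t[5] = 1.
Since t[5] = t[2] = 1, the sequence is eventually periodic: after a pre-period of length 1 it cycles with period 3.
For k ≥ 2, t[k] depends only on (k - 2) mod 3. (62 - 2) mod 3 = 0, so t[62] = t[2] = 1.

1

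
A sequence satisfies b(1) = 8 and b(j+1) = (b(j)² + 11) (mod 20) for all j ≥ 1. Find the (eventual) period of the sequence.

b(1) = 8, b(2) = 15, b(3) = 16, b(4) = 7, b(5) = 0, b(6) = 11, b(7) = 12, b(8) = 15.
Since b(8) = b(2) = 15, the sequence is eventually periodic: after a pre-period of length 1 it cycles with period 6.

6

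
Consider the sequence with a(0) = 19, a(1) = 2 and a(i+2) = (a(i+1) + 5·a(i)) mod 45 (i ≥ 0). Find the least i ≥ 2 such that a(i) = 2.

5

Listing terms: a(0) = 19, a(1) = 2, a(2) = 7, a(3) = 17, a(4) = 7, a(5) = 2, a(6) = 37, a(7) = 2, a(8) = 7.
Since (a(7), a(8)) = (a(1), a(2)) = (2, 7) (two consecutive terms determine the rest), the sequence is eventually periodic: after a pre-period of length 1 it cycles with period 6.
The value 2 first appears (with i ≥ 2) at a(5).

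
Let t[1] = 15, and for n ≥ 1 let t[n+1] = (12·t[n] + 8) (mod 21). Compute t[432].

Listing terms: t[1] = 15; t[2] = 20; t[3] = 17; t[4] = 2; t[5] = 11; t[6] = 14; t[7] = 8; t[8] = 20.
Since t[8] = t[2] = 20, the sequence is eventually periodic: after a pre-period of length 1 it cycles with period 6.
For n ≥ 2, t[n] depends only on (n - 2) mod 6. (432 - 2) mod 6 = 4, so t[432] = t[6] = 14.

14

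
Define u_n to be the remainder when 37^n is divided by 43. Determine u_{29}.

We have u_0 = 1; u_1 = 37; u_2 = 36; u_3 = 42; u_4 = 6; u_5 = 7; u_6 = 1.
Since u_6 = u_0 = 1, the sequence is periodic with period 6.
(29 - 0) mod 6 = 5, so u_{29} = u_5 = 7.

7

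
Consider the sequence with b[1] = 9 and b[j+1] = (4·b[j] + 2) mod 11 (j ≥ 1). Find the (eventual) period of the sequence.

5

Computing terms: b[1] = 9,  b[2] = 5,  b[3] = 0,  b[4] = 2,  b[5] = 10,  b[6] = 9.
The sequence repeats with period 5.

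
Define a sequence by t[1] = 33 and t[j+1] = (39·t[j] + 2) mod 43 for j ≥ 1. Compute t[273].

15

Computing terms: t[1] = 33; t[2] = 42; t[3] = 6; t[4] = 21; t[5] = 4; t[6] = 29; t[7] = 15; t[8] = 28; t[9] = 19; t[10] = 12; t[11] = 40; t[12] = 14; t[13] = 32; t[14] = 3; t[15] = 33.
Since t[15] = t[1] = 33, the sequence is periodic with period 14.
So t[273] = t[1 + ((273-1) mod 14)] = t[7] = 15.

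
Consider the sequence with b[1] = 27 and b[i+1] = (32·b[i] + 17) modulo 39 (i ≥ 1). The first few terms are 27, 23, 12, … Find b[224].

b[1] = 27, b[2] = 23, b[3] = 12, b[4] = 11, b[5] = 18, b[6] = 8, b[7] = 0, b[8] = 17, b[9] = 15, b[10] = 29, b[11] = 9, b[12] = 32, b[13] = 27.
Since b[13] = b[1] = 27, the sequence is periodic with period 12.
(224 - 1) mod 12 = 7, so b[224] = b[8] = 17.

17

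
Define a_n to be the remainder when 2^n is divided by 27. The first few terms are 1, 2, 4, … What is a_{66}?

19

a_0 = 1,  a_1 = 2,  a_2 = 4,  a_3 = 8,  a_4 = 16,  a_5 = 5,  a_6 = 10,  a_7 = 20,  a_8 = 13,  a_9 = 26,  a_{10} = 25,  a_{11} = 23,  a_{12} = 19,  a_{13} = 11,  a_{14} = 22,  a_{15} = 17,  a_{16} = 7,  a_{17} = 14,  a_{18} = 1.
The sequence repeats with period 18.
(66 - 0) mod 18 = 12, so a_{66} = a_{12} = 19.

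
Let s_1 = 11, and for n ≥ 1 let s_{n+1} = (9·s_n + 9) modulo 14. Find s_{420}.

8

Computing terms: s_1 = 11,  s_2 = 10,  s_3 = 1,  s_4 = 4,  s_5 = 3,  s_6 = 8,  s_7 = 11.
Since s_7 = s_1 = 11, the sequence is periodic with period 6.
(420 - 1) mod 6 = 5, so s_{420} = s_6 = 8.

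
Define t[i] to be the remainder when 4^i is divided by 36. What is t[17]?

16

Listing terms: t[1] = 4, t[2] = 16, t[3] = 28, t[4] = 4.
The sequence repeats with period 3.
So t[17] = t[1 + ((17-1) mod 3)] = t[2] = 16.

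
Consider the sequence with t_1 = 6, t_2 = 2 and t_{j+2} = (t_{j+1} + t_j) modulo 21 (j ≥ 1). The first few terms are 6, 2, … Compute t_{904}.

11

We have t_1 = 6, t_2 = 2, t_3 = 8, t_4 = 10, t_5 = 18, t_6 = 7, t_7 = 4, t_8 = 11, t_9 = 15, t_{10} = 5, t_{11} = 20, t_{12} = 4, t_{13} = 3, t_{14} = 7, t_{15} = 10, t_{16} = 17, t_{17} = 6, t_{18} = 2.
Since (t_{17}, t_{18}) = (t_1, t_2) = (6, 2) (two consecutive terms determine the rest), the sequence is periodic with period 16.
So t_{904} = t_{1 + ((904-1) mod 16)} = t_8 = 11.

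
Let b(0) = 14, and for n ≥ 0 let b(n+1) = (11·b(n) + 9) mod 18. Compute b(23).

7

We have b(0) = 14, b(1) = 1, b(2) = 2, b(3) = 13, b(4) = 8, b(5) = 7, b(6) = 14.
The sequence repeats with period 6.
So b(23) = b(0 + ((23-0) mod 6)) = b(5) = 7.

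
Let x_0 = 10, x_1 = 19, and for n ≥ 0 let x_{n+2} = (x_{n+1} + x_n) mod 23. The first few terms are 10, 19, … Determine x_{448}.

We have x_0 = 10, x_1 = 19, x_2 = 6, x_3 = 2, x_4 = 8, x_5 = 10, x_6 = 18, x_7 = 5, x_8 = 0, x_9 = 5, x_{10} = 5, x_{11} = 10, x_{12} = 15, x_{13} = 2, x_{14} = 17, x_{15} = 19, x_{16} = 13, x_{17} = 9, x_{18} = 22, x_{19} = 8, x_{20} = 7, x_{21} = 15, x_{22} = 22, x_{23} = 14, x_{24} = 13, x_{25} = 4, x_{26} = 17, x_{27} = 21, x_{28} = 15, x_{29} = 13, x_{30} = 5, x_{31} = 18, x_{32} = 0, x_{33} = 18, x_{34} = 18, x_{35} = 13, x_{36} = 8, x_{37} = 21, x_{38} = 6, x_{39} = 4, x_{40} = 10, x_{41} = 14, x_{42} = 1, x_{43} = 15, x_{44} = 16, x_{45} = 8, x_{46} = 1, x_{47} = 9, x_{48} = 10, x_{49} = 19.
Since (x_{48}, x_{49}) = (x_0, x_1) = (10, 19) (two consecutive terms determine the rest), the sequence is periodic with period 48.
(448 - 0) mod 48 = 16, so x_{448} = x_{16} = 13.

13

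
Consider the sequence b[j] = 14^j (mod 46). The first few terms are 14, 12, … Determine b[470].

36

Listing terms: b[1] = 14; b[2] = 12; b[3] = 30; b[4] = 6; b[5] = 38; b[6] = 26; b[7] = 42; b[8] = 36; b[9] = 44; b[10] = 18; b[11] = 22; b[12] = 32; b[13] = 34; b[14] = 16; b[15] = 40; b[16] = 8; b[17] = 20; b[18] = 4; b[19] = 10; b[20] = 2; b[21] = 28; b[22] = 24; b[23] = 14.
The sequence repeats with period 22.
So b[470] = b[1 + ((470-1) mod 22)] = b[8] = 36.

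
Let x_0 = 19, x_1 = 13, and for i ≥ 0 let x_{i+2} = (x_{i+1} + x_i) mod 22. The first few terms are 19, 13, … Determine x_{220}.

x_0 = 19; x_1 = 13; x_2 = 10; x_3 = 1; x_4 = 11; x_5 = 12; x_6 = 1; x_7 = 13; x_8 = 14; x_9 = 5; x_{10} = 19; x_{11} = 2; x_{12} = 21; x_{13} = 1; x_{14} = 0; x_{15} = 1; x_{16} = 1; x_{17} = 2; x_{18} = 3; x_{19} = 5; x_{20} = 8; x_{21} = 13; x_{22} = 21; x_{23} = 12; x_{24} = 11; x_{25} = 1; x_{26} = 12; x_{27} = 13; x_{28} = 3; x_{29} = 16; x_{30} = 19; x_{31} = 13.
The sequence repeats with period 30.
So x_{220} = x_{0 + ((220-0) mod 30)} = x_{10} = 19.

19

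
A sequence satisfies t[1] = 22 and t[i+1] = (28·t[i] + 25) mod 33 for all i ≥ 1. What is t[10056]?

Listing terms: t[1] = 22; t[2] = 14; t[3] = 21; t[4] = 19; t[5] = 29; t[6] = 12; t[7] = 31; t[8] = 2; t[9] = 15; t[10] = 16; t[11] = 11; t[12] = 3; t[13] = 10; t[14] = 8; t[15] = 18; t[16] = 1; t[17] = 20; t[18] = 24; t[19] = 4; t[20] = 5; t[21] = 0; t[22] = 25; t[23] = 32; t[24] = 30; t[25] = 7; t[26] = 23; t[27] = 9; t[28] = 13; t[29] = 26; t[30] = 27; t[31] = 22.
Since t[31] = t[1] = 22, the sequence is periodic with period 30.
So t[10056] = t[1 + ((10056-1) mod 30)] = t[6] = 12.

12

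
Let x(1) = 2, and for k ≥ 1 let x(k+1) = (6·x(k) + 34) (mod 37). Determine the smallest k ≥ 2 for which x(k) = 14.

Computing terms: x(1) = 2,  x(2) = 9,  x(3) = 14,  x(4) = 7,  x(5) = 2.
Since x(5) = x(1) = 2, the sequence is periodic with period 4.
The value 14 first appears (with k ≥ 2) at x(3).

3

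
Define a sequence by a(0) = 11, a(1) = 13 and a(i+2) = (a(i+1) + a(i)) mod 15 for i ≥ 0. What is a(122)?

Computing terms: a(0) = 11, a(1) = 13, a(2) = 9, a(3) = 7, a(4) = 1, a(5) = 8, a(6) = 9, a(7) = 2, a(8) = 11, a(9) = 13.
Since (a(8), a(9)) = (a(0), a(1)) = (11, 13) (two consecutive terms determine the rest), the sequence is periodic with period 8.
(122 - 0) mod 8 = 2, so a(122) = a(2) = 9.

9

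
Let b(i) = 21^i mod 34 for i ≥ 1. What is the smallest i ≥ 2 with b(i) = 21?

5

We have b(1) = 21,  b(2) = 33,  b(3) = 13,  b(4) = 1,  b(5) = 21.
The sequence repeats with period 4.
The value 21 next appears (with i ≥ 2) at b(5).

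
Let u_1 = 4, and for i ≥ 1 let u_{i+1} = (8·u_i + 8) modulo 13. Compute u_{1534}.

We have u_1 = 4, u_2 = 1, u_3 = 3, u_4 = 6, u_5 = 4.
Since u_5 = u_1 = 4, the sequence is periodic with period 4.
So u_{1534} = u_{1 + ((1534-1) mod 4)} = u_2 = 1.

1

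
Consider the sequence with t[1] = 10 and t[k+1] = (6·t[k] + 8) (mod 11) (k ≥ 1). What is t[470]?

Listing terms: t[1] = 10, t[2] = 2, t[3] = 9, t[4] = 7, t[5] = 6, t[6] = 0, t[7] = 8, t[8] = 1, t[9] = 3, t[10] = 4, t[11] = 10.
The sequence repeats with period 10.
So t[470] = t[1 + ((470-1) mod 10)] = t[10] = 4.

4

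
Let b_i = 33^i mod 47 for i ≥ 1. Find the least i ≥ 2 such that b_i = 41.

21

We have b_1 = 33, b_2 = 8, b_3 = 29, b_4 = 17, b_5 = 44, b_6 = 42, b_7 = 23, b_8 = 7, b_9 = 43, b_{10} = 9, b_{11} = 15, b_{12} = 25, b_{13} = 26, b_{14} = 12, b_{15} = 20, b_{16} = 2, b_{17} = 19, b_{18} = 16, b_{19} = 11, b_{20} = 34, b_{21} = 41, b_{22} = 37, b_{23} = 46, b_{24} = 14, b_{25} = 39, b_{26} = 18, b_{27} = 30, b_{28} = 3, b_{29} = 5, b_{30} = 24, b_{31} = 40, b_{32} = 4, b_{33} = 38, b_{34} = 32, b_{35} = 22, b_{36} = 21, b_{37} = 35, b_{38} = 27, b_{39} = 45, b_{40} = 28, b_{41} = 31, b_{42} = 36, b_{43} = 13, b_{44} = 6, b_{45} = 10, b_{46} = 1, b_{47} = 33.
Since b_{47} = b_1 = 33, the sequence is periodic with period 46.
The value 41 first appears (with i ≥ 2) at b_{21}.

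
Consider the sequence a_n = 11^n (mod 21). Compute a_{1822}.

4

Listing terms: a_0 = 1, a_1 = 11, a_2 = 16, a_3 = 8, a_4 = 4, a_5 = 2, a_6 = 1.
Since a_6 = a_0 = 1, the sequence is periodic with period 6.
So a_{1822} = a_{0 + ((1822-0) mod 6)} = a_4 = 4.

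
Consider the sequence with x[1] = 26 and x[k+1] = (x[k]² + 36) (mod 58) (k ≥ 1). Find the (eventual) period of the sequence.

Computing terms: x[1] = 26,  x[2] = 16,  x[3] = 2,  x[4] = 40,  x[5] = 12,  x[6] = 6,  x[7] = 14,  x[8] = 0,  x[9] = 36,  x[10] = 56,  x[11] = 40.
Since x[11] = x[4] = 40, the sequence is eventually periodic: after a pre-period of length 3 it cycles with period 7.

7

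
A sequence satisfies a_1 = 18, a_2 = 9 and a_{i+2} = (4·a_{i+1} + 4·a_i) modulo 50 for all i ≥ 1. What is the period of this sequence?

15

Listing terms: a_1 = 18,  a_2 = 9,  a_3 = 8,  a_4 = 18,  a_5 = 4,  a_6 = 38,  a_7 = 18,  a_8 = 24,  a_9 = 18,  a_{10} = 18,  a_{11} = 44,  a_{12} = 48,  a_{13} = 18,  a_{14} = 14,  a_{15} = 28,  a_{16} = 18,  a_{17} = 34,  a_{18} = 8,  a_{19} = 18.
Since (a_{18}, a_{19}) = (a_3, a_4) = (8, 18) (two consecutive terms determine the rest), the sequence is eventually periodic: after a pre-period of length 2 it cycles with period 15.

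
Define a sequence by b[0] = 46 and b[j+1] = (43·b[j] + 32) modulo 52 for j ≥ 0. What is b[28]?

14

Listing terms: b[0] = 46,  b[1] = 34,  b[2] = 38,  b[3] = 2,  b[4] = 14,  b[5] = 10,  b[6] = 46.
The sequence repeats with period 6.
(28 - 0) mod 6 = 4, so b[28] = b[4] = 14.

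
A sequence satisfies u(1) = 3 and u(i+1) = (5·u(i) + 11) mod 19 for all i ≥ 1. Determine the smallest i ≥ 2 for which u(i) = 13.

u(1) = 3, u(2) = 7, u(3) = 8, u(4) = 13, u(5) = 0, u(6) = 11, u(7) = 9, u(8) = 18, u(9) = 6, u(10) = 3.
Since u(10) = u(1) = 3, the sequence is periodic with period 9.
The value 13 first appears (with i ≥ 2) at u(4).

4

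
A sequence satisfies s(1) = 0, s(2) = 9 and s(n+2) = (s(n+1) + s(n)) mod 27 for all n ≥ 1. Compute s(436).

18

We have s(1) = 0; s(2) = 9; s(3) = 9; s(4) = 18; s(5) = 0; s(6) = 18; s(7) = 18; s(8) = 9; s(9) = 0; s(10) = 9.
The sequence repeats with period 8.
(436 - 1) mod 8 = 3, so s(436) = s(4) = 18.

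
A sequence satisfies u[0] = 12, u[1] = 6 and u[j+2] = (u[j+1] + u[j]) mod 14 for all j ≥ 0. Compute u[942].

u[0] = 12,  u[1] = 6,  u[2] = 4,  u[3] = 10,  u[4] = 0,  u[5] = 10,  u[6] = 10,  u[7] = 6,  u[8] = 2,  u[9] = 8,  u[10] = 10,  u[11] = 4,  u[12] = 0,  u[13] = 4,  u[14] = 4,  u[15] = 8,  u[16] = 12,  u[17] = 6.
Since (u[16], u[17]) = (u[0], u[1]) = (12, 6) (two consecutive terms determine the rest), the sequence is periodic with period 16.
(942 - 0) mod 16 = 14, so u[942] = u[14] = 4.

4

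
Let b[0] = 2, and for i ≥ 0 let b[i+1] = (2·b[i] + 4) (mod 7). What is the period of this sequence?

3

Listing terms: b[0] = 2; b[1] = 1; b[2] = 6; b[3] = 2.
The sequence repeats with period 3.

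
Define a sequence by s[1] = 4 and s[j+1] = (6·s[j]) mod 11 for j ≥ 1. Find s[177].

Computing terms: s[1] = 4; s[2] = 2; s[3] = 1; s[4] = 6; s[5] = 3; s[6] = 7; s[7] = 9; s[8] = 10; s[9] = 5; s[10] = 8; s[11] = 4.
The sequence repeats with period 10.
So s[177] = s[1 + ((177-1) mod 10)] = s[7] = 9.

9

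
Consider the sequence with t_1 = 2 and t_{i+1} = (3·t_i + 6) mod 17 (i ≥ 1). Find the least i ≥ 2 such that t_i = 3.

t_1 = 2, t_2 = 12, t_3 = 8, t_4 = 13, t_5 = 11, t_6 = 5, t_7 = 4, t_8 = 1, t_9 = 9, t_{10} = 16, t_{11} = 3, t_{12} = 15, t_{13} = 0, t_{14} = 6, t_{15} = 7, t_{16} = 10, t_{17} = 2.
Since t_{17} = t_1 = 2, the sequence is periodic with period 16.
The value 3 first appears (with i ≥ 2) at t_{11}.

11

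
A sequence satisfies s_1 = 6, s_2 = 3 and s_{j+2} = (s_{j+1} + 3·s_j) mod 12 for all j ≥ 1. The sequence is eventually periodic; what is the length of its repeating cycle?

We have s_1 = 6, s_2 = 3, s_3 = 9, s_4 = 6, s_5 = 9, s_6 = 3, s_7 = 6, s_8 = 3.
Since (s_7, s_8) = (s_1, s_2) = (6, 3) (two consecutive terms determine the rest), the sequence is periodic with period 6.

6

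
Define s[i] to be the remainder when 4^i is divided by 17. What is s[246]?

16

Computing terms: s[1] = 4,  s[2] = 16,  s[3] = 13,  s[4] = 1,  s[5] = 4.
The sequence repeats with period 4.
So s[246] = s[1 + ((246-1) mod 4)] = s[2] = 16.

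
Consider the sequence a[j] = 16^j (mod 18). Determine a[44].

a[1] = 16, a[2] = 4, a[3] = 10, a[4] = 16.
Since a[4] = a[1] = 16, the sequence is periodic with period 3.
(44 - 1) mod 3 = 1, so a[44] = a[2] = 4.

4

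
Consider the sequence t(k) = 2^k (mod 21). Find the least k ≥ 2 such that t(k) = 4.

t(1) = 2,  t(2) = 4,  t(3) = 8,  t(4) = 16,  t(5) = 11,  t(6) = 1,  t(7) = 2.
Since t(7) = t(1) = 2, the sequence is periodic with period 6.
The value 4 first appears (with k ≥ 2) at t(2).

2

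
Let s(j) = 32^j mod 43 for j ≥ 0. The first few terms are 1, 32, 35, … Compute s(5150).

Listing terms: s(0) = 1, s(1) = 32, s(2) = 35, s(3) = 2, s(4) = 21, s(5) = 27, s(6) = 4, s(7) = 42, s(8) = 11, s(9) = 8, s(10) = 41, s(11) = 22, s(12) = 16, s(13) = 39, s(14) = 1.
Since s(14) = s(0) = 1, the sequence is periodic with period 14.
(5150 - 0) mod 14 = 12, so s(5150) = s(12) = 16.

16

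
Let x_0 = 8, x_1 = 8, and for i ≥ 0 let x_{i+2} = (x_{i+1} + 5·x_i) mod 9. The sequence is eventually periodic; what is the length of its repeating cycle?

18

Listing terms: x_0 = 8,  x_1 = 8,  x_2 = 3,  x_3 = 7,  x_4 = 4,  x_5 = 3,  x_6 = 5,  x_7 = 2,  x_8 = 0,  x_9 = 1,  x_{10} = 1,  x_{11} = 6,  x_{12} = 2,  x_{13} = 5,  x_{14} = 6,  x_{15} = 4,  x_{16} = 7,  x_{17} = 0,  x_{18} = 8,  x_{19} = 8.
Since (x_{18}, x_{19}) = (x_0, x_1) = (8, 8) (two consecutive terms determine the rest), the sequence is periodic with period 18.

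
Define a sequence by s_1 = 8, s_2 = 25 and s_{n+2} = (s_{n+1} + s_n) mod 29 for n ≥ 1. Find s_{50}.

12

Listing terms: s_1 = 8, s_2 = 25, s_3 = 4, s_4 = 0, s_5 = 4, s_6 = 4, s_7 = 8, s_8 = 12, s_9 = 20, s_{10} = 3, s_{11} = 23, s_{12} = 26, s_{13} = 20, s_{14} = 17, s_{15} = 8, s_{16} = 25.
The sequence repeats with period 14.
(50 - 1) mod 14 = 7, so s_{50} = s_8 = 12.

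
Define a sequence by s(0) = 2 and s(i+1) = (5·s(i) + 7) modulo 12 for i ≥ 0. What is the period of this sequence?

4

s(0) = 2,  s(1) = 5,  s(2) = 8,  s(3) = 11,  s(4) = 2.
Since s(4) = s(0) = 2, the sequence is periodic with period 4.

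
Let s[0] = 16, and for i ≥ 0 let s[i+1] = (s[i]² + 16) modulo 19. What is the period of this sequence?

3

s[0] = 16, s[1] = 6, s[2] = 14, s[3] = 3, s[4] = 6.
Since s[4] = s[1] = 6, the sequence is eventually periodic: after a pre-period of length 1 it cycles with period 3.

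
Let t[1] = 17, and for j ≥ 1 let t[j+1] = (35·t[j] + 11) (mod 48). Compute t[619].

5

We have t[1] = 17; t[2] = 30; t[3] = 5; t[4] = 42; t[5] = 41; t[6] = 6; t[7] = 29; t[8] = 18; t[9] = 17.
The sequence repeats with period 8.
(619 - 1) mod 8 = 2, so t[619] = t[3] = 5.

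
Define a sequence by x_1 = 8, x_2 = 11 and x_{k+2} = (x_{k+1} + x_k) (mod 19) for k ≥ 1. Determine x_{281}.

Computing terms: x_1 = 8; x_2 = 11; x_3 = 0; x_4 = 11; x_5 = 11; x_6 = 3; x_7 = 14; x_8 = 17; x_9 = 12; x_{10} = 10; x_{11} = 3; x_{12} = 13; x_{13} = 16; x_{14} = 10; x_{15} = 7; x_{16} = 17; x_{17} = 5; x_{18} = 3; x_{19} = 8; x_{20} = 11.
The sequence repeats with period 18.
So x_{281} = x_{1 + ((281-1) mod 18)} = x_{11} = 3.

3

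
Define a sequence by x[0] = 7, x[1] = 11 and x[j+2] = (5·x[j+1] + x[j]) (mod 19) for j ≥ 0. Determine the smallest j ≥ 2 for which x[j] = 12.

Listing terms: x[0] = 7,  x[1] = 11,  x[2] = 5,  x[3] = 17,  x[4] = 14,  x[5] = 11,  x[6] = 12,  x[7] = 14,  x[8] = 6,  x[9] = 6,  x[10] = 17,  x[11] = 15,  x[12] = 16,  x[13] = 0,  x[14] = 16,  x[15] = 4,  x[16] = 17,  x[17] = 13,  x[18] = 6,  x[19] = 5,  x[20] = 12,  x[21] = 8,  x[22] = 14,  x[23] = 2,  x[24] = 5,  x[25] = 8,  x[26] = 7,  x[27] = 5,  x[28] = 13,  x[29] = 13,  x[30] = 2,  x[31] = 4,  x[32] = 3,  x[33] = 0,  x[34] = 3,  x[35] = 15,  x[36] = 2,  x[37] = 6,  x[38] = 13,  x[39] = 14,  x[40] = 7,  x[41] = 11.
The sequence repeats with period 40.
The value 12 first appears (with j ≥ 2) at x[6].

6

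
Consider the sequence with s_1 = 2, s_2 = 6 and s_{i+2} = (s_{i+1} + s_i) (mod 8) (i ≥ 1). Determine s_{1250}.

6

Listing terms: s_1 = 2, s_2 = 6, s_3 = 0, s_4 = 6, s_5 = 6, s_6 = 4, s_7 = 2, s_8 = 6.
The sequence repeats with period 6.
(1250 - 1) mod 6 = 1, so s_{1250} = s_2 = 6.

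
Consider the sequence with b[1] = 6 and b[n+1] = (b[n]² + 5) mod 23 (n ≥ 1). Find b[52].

Listing terms: b[1] = 6, b[2] = 18, b[3] = 7, b[4] = 8, b[5] = 0, b[6] = 5, b[7] = 7.
Since b[7] = b[3] = 7, the sequence is eventually periodic: after a pre-period of length 2 it cycles with period 4.
For n ≥ 3, b[n] depends only on (n - 3) mod 4. (52 - 3) mod 4 = 1, so b[52] = b[4] = 8.

8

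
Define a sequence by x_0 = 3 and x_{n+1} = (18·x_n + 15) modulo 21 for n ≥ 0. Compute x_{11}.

We have x_0 = 3; x_1 = 6; x_2 = 18; x_3 = 3.
Since x_3 = x_0 = 3, the sequence is periodic with period 3.
(11 - 0) mod 3 = 2, so x_{11} = x_2 = 18.

18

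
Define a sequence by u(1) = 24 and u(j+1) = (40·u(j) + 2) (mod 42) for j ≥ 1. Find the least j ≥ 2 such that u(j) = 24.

4

We have u(1) = 24, u(2) = 38, u(3) = 10, u(4) = 24.
The sequence repeats with period 3.
The value 24 next appears (with j ≥ 2) at u(4).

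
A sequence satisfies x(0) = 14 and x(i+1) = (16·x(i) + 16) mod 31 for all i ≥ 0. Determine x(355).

Listing terms: x(0) = 14,  x(1) = 23,  x(2) = 12,  x(3) = 22,  x(4) = 27,  x(5) = 14.
Since x(5) = x(0) = 14, the sequence is periodic with period 5.
(355 - 0) mod 5 = 0, so x(355) = x(0) = 14.

14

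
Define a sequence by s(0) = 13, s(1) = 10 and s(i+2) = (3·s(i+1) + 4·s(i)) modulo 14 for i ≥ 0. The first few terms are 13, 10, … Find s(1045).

Computing terms: s(0) = 13,  s(1) = 10,  s(2) = 12,  s(3) = 6,  s(4) = 10,  s(5) = 12.
Since (s(4), s(5)) = (s(1), s(2)) = (10, 12) (two consecutive terms determine the rest), the sequence is eventually periodic: after a pre-period of length 1 it cycles with period 3.
For i ≥ 1, s(i) depends only on (i - 1) mod 3. (1045 - 1) mod 3 = 0, so s(1045) = s(1) = 10.

10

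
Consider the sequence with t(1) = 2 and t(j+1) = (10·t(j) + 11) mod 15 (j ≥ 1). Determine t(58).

11

Listing terms: t(1) = 2; t(2) = 1; t(3) = 6; t(4) = 11; t(5) = 1.
Since t(5) = t(2) = 1, the sequence is eventually periodic: after a pre-period of length 1 it cycles with period 3.
For j ≥ 2, t(j) depends only on (j - 2) mod 3. (58 - 2) mod 3 = 2, so t(58) = t(4) = 11.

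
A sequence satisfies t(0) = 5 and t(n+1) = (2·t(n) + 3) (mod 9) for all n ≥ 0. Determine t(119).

Listing terms: t(0) = 5, t(1) = 4, t(2) = 2, t(3) = 7, t(4) = 8, t(5) = 1, t(6) = 5.
The sequence repeats with period 6.
So t(119) = t(0 + ((119-0) mod 6)) = t(5) = 1.

1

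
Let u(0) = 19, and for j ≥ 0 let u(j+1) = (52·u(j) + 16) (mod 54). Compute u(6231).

u(0) = 19,  u(1) = 32,  u(2) = 6,  u(3) = 4,  u(4) = 8,  u(5) = 0,  u(6) = 16,  u(7) = 38,  u(8) = 48,  u(9) = 28,  u(10) = 14,  u(11) = 42,  u(12) = 40,  u(13) = 44,  u(14) = 36,  u(15) = 52,  u(16) = 20,  u(17) = 30,  u(18) = 10,  u(19) = 50,  u(20) = 24,  u(21) = 22,  u(22) = 26,  u(23) = 18,  u(24) = 34,  u(25) = 2,  u(26) = 12,  u(27) = 46,  u(28) = 32.
Since u(28) = u(1) = 32, the sequence is eventually periodic: after a pre-period of length 1 it cycles with period 27.
For j ≥ 1, u(j) depends only on (j - 1) mod 27. (6231 - 1) mod 27 = 20, so u(6231) = u(21) = 22.

22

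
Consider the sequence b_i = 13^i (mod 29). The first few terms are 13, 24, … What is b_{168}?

1

Listing terms: b_1 = 13, b_2 = 24, b_3 = 22, b_4 = 25, b_5 = 6, b_6 = 20, b_7 = 28, b_8 = 16, b_9 = 5, b_{10} = 7, b_{11} = 4, b_{12} = 23, b_{13} = 9, b_{14} = 1, b_{15} = 13.
The sequence repeats with period 14.
So b_{168} = b_{1 + ((168-1) mod 14)} = b_{14} = 1.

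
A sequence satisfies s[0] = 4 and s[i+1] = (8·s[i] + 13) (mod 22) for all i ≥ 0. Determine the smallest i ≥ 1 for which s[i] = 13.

Listing terms: s[0] = 4,  s[1] = 1,  s[2] = 21,  s[3] = 5,  s[4] = 9,  s[5] = 19,  s[6] = 11,  s[7] = 13,  s[8] = 7,  s[9] = 3,  s[10] = 15,  s[11] = 1.
Since s[11] = s[1] = 1, the sequence is eventually periodic: after a pre-period of length 1 it cycles with period 10.
The value 13 first appears (with i ≥ 1) at s[7].

7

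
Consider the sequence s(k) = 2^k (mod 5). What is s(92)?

We have s(1) = 2,  s(2) = 4,  s(3) = 3,  s(4) = 1,  s(5) = 2.
Since s(5) = s(1) = 2, the sequence is periodic with period 4.
(92 - 1) mod 4 = 3, so s(92) = s(4) = 1.

1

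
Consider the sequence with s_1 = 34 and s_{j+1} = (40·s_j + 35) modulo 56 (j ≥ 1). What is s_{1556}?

Computing terms: s_1 = 34, s_2 = 51, s_3 = 3, s_4 = 43, s_5 = 19, s_6 = 11, s_7 = 27, s_8 = 51.
Since s_8 = s_2 = 51, the sequence is eventually periodic: after a pre-period of length 1 it cycles with period 6.
For j ≥ 2, s_j depends only on (j - 2) mod 6. (1556 - 2) mod 6 = 0, so s_{1556} = s_2 = 51.

51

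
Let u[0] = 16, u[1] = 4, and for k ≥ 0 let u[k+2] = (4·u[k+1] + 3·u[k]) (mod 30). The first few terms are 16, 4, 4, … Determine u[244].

4

Listing terms: u[0] = 16, u[1] = 4, u[2] = 4, u[3] = 28, u[4] = 4, u[5] = 10, u[6] = 22, u[7] = 28, u[8] = 28, u[9] = 16, u[10] = 28, u[11] = 10, u[12] = 4, u[13] = 16, u[14] = 16, u[15] = 22, u[16] = 16, u[17] = 10, u[18] = 28, u[19] = 22, u[20] = 22, u[21] = 4, u[22] = 22, u[23] = 10, u[24] = 16, u[25] = 4.
Since (u[24], u[25]) = (u[0], u[1]) = (16, 4) (two consecutive terms determine the rest), the sequence is periodic with period 24.
So u[244] = u[0 + ((244-0) mod 24)] = u[4] = 4.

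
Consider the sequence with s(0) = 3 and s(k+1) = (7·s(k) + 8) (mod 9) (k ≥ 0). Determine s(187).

5

s(0) = 3,  s(1) = 2,  s(2) = 4,  s(3) = 0,  s(4) = 8,  s(5) = 1,  s(6) = 6,  s(7) = 5,  s(8) = 7,  s(9) = 3.
Since s(9) = s(0) = 3, the sequence is periodic with period 9.
So s(187) = s(0 + ((187-0) mod 9)) = s(7) = 5.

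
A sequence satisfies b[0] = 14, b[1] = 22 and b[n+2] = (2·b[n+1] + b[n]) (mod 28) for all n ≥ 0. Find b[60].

We have b[0] = 14, b[1] = 22, b[2] = 2, b[3] = 26, b[4] = 26, b[5] = 22, b[6] = 14, b[7] = 22.
The sequence repeats with period 6.
(60 - 0) mod 6 = 0, so b[60] = b[0] = 14.

14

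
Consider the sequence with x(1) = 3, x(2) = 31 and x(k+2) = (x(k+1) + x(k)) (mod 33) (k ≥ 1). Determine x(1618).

We have x(1) = 3, x(2) = 31, x(3) = 1, x(4) = 32, x(5) = 0, x(6) = 32, x(7) = 32, x(8) = 31, x(9) = 30, x(10) = 28, x(11) = 25, x(12) = 20, x(13) = 12, x(14) = 32, x(15) = 11, x(16) = 10, x(17) = 21, x(18) = 31, x(19) = 19, x(20) = 17, x(21) = 3, x(22) = 20, x(23) = 23, x(24) = 10, x(25) = 0, x(26) = 10, x(27) = 10, x(28) = 20, x(29) = 30, x(30) = 17, x(31) = 14, x(32) = 31, x(33) = 12, x(34) = 10, x(35) = 22, x(36) = 32, x(37) = 21, x(38) = 20, x(39) = 8, x(40) = 28, x(41) = 3, x(42) = 31.
Since (x(41), x(42)) = (x(1), x(2)) = (3, 31) (two consecutive terms determine the rest), the sequence is periodic with period 40.
So x(1618) = x(1 + ((1618-1) mod 40)) = x(18) = 31.

31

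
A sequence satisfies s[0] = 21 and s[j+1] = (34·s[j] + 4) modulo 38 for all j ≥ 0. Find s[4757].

s[0] = 21; s[1] = 34; s[2] = 20; s[3] = 0; s[4] = 4; s[5] = 26; s[6] = 14; s[7] = 24; s[8] = 22; s[9] = 30; s[10] = 36; s[11] = 12; s[12] = 32; s[13] = 28; s[14] = 6; s[15] = 18; s[16] = 8; s[17] = 10; s[18] = 2; s[19] = 34.
Since s[19] = s[1] = 34, the sequence is eventually periodic: after a pre-period of length 1 it cycles with period 18.
For j ≥ 1, s[j] depends only on (j - 1) mod 18. (4757 - 1) mod 18 = 4, so s[4757] = s[5] = 26.

26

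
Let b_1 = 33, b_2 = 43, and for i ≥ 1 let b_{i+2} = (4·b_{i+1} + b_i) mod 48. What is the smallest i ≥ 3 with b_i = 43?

Listing terms: b_1 = 33; b_2 = 43; b_3 = 13; b_4 = 47; b_5 = 9; b_6 = 35; b_7 = 5; b_8 = 7; b_9 = 33; b_{10} = 43.
The sequence repeats with period 8.
The value 43 next appears (with i ≥ 3) at b_{10}.

10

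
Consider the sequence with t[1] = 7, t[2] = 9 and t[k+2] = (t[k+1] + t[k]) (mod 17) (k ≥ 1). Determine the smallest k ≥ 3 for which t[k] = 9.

15

t[1] = 7; t[2] = 9; t[3] = 16; t[4] = 8; t[5] = 7; t[6] = 15; t[7] = 5; t[8] = 3; t[9] = 8; t[10] = 11; t[11] = 2; t[12] = 13; t[13] = 15; t[14] = 11; t[15] = 9; t[16] = 3; t[17] = 12; t[18] = 15; t[19] = 10; t[20] = 8; t[21] = 1; t[22] = 9; t[23] = 10; t[24] = 2; t[25] = 12; t[26] = 14; t[27] = 9; t[28] = 6; t[29] = 15; t[30] = 4; t[31] = 2; t[32] = 6; t[33] = 8; t[34] = 14; t[35] = 5; t[36] = 2; t[37] = 7; t[38] = 9.
Since (t[37], t[38]) = (t[1], t[2]) = (7, 9) (two consecutive terms determine the rest), the sequence is periodic with period 36.
The value 9 first appears (with k ≥ 3) at t[15].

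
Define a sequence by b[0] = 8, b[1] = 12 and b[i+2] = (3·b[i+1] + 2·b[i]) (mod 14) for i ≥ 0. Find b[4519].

Computing terms: b[0] = 8, b[1] = 12, b[2] = 10, b[3] = 12, b[4] = 0, b[5] = 10, b[6] = 2, b[7] = 12, b[8] = 12, b[9] = 4, b[10] = 8, b[11] = 4, b[12] = 0, b[13] = 8, b[14] = 10, b[15] = 4, b[16] = 4, b[17] = 6, b[18] = 12, b[19] = 6, b[20] = 0, b[21] = 12, b[22] = 8, b[23] = 6, b[24] = 6, b[25] = 2, b[26] = 4, b[27] = 2, b[28] = 0, b[29] = 4, b[30] = 12, b[31] = 2, b[32] = 2, b[33] = 10, b[34] = 6, b[35] = 10, b[36] = 0, b[37] = 6, b[38] = 4, b[39] = 10, b[40] = 10, b[41] = 8, b[42] = 2, b[43] = 8, b[44] = 0, b[45] = 2, b[46] = 6, b[47] = 8, b[48] = 8, b[49] = 12.
Since (b[48], b[49]) = (b[0], b[1]) = (8, 12) (two consecutive terms determine the rest), the sequence is periodic with period 48.
(4519 - 0) mod 48 = 7, so b[4519] = b[7] = 12.

12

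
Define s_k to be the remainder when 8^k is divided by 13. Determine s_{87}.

We have s_1 = 8, s_2 = 12, s_3 = 5, s_4 = 1, s_5 = 8.
Since s_5 = s_1 = 8, the sequence is periodic with period 4.
(87 - 1) mod 4 = 2, so s_{87} = s_3 = 5.

5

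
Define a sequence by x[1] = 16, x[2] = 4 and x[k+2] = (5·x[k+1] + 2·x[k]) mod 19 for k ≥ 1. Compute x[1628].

Computing terms: x[1] = 16, x[2] = 4, x[3] = 14, x[4] = 2, x[5] = 0, x[6] = 4, x[7] = 1, x[8] = 13, x[9] = 10, x[10] = 0, x[11] = 1, x[12] = 5, x[13] = 8, x[14] = 12, x[15] = 0, x[16] = 5, x[17] = 6, x[18] = 2, x[19] = 3, x[20] = 0, x[21] = 6, x[22] = 11, x[23] = 10, x[24] = 15, x[25] = 0, x[26] = 11, x[27] = 17, x[28] = 12, x[29] = 18, x[30] = 0, x[31] = 17, x[32] = 9, x[33] = 3, x[34] = 14, x[35] = 0, x[36] = 9, x[37] = 7, x[38] = 15, x[39] = 13, x[40] = 0, x[41] = 7, x[42] = 16, x[43] = 18, x[44] = 8, x[45] = 0, x[46] = 16, x[47] = 4.
Since (x[46], x[47]) = (x[1], x[2]) = (16, 4) (two consecutive terms determine the rest), the sequence is periodic with period 45.
(1628 - 1) mod 45 = 7, so x[1628] = x[8] = 13.

13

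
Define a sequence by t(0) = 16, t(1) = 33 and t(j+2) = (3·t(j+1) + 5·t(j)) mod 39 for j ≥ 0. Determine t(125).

t(0) = 16; t(1) = 33; t(2) = 23; t(3) = 0; t(4) = 37; t(5) = 33; t(6) = 11; t(7) = 3; t(8) = 25; t(9) = 12; t(10) = 5; t(11) = 36; t(12) = 16; t(13) = 33.
Since (t(12), t(13)) = (t(0), t(1)) = (16, 33) (two consecutive terms determine the rest), the sequence is periodic with period 12.
So t(125) = t(0 + ((125-0) mod 12)) = t(5) = 33.

33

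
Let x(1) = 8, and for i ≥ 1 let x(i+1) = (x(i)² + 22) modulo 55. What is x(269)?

We have x(1) = 8; x(2) = 31; x(3) = 48; x(4) = 16; x(5) = 3; x(6) = 31.
Since x(6) = x(2) = 31, the sequence is eventually periodic: after a pre-period of length 1 it cycles with period 4.
For i ≥ 2, x(i) depends only on (i - 2) mod 4. (269 - 2) mod 4 = 3, so x(269) = x(5) = 3.

3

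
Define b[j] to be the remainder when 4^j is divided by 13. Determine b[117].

12

Listing terms: b[0] = 1, b[1] = 4, b[2] = 3, b[3] = 12, b[4] = 9, b[5] = 10, b[6] = 1.
The sequence repeats with period 6.
So b[117] = b[0 + ((117-0) mod 6)] = b[3] = 12.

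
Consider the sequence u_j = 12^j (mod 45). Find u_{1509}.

27

u_0 = 1; u_1 = 12; u_2 = 9; u_3 = 18; u_4 = 36; u_5 = 27; u_6 = 9.
Since u_6 = u_2 = 9, the sequence is eventually periodic: after a pre-period of length 2 it cycles with period 4.
For j ≥ 2, u_j depends only on (j - 2) mod 4. (1509 - 2) mod 4 = 3, so u_{1509} = u_5 = 27.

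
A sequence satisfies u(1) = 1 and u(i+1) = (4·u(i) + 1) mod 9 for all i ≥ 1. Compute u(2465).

2

Listing terms: u(1) = 1,  u(2) = 5,  u(3) = 3,  u(4) = 4,  u(5) = 8,  u(6) = 6,  u(7) = 7,  u(8) = 2,  u(9) = 0,  u(10) = 1.
Since u(10) = u(1) = 1, the sequence is periodic with period 9.
So u(2465) = u(1 + ((2465-1) mod 9)) = u(8) = 2.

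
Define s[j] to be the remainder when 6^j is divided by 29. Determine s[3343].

Computing terms: s[1] = 6; s[2] = 7; s[3] = 13; s[4] = 20; s[5] = 4; s[6] = 24; s[7] = 28; s[8] = 23; s[9] = 22; s[10] = 16; s[11] = 9; s[12] = 25; s[13] = 5; s[14] = 1; s[15] = 6.
The sequence repeats with period 14.
(3343 - 1) mod 14 = 10, so s[3343] = s[11] = 9.

9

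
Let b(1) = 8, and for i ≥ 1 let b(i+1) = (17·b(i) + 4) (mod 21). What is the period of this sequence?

6

We have b(1) = 8,  b(2) = 14,  b(3) = 11,  b(4) = 2,  b(5) = 17,  b(6) = 20,  b(7) = 8.
Since b(7) = b(1) = 8, the sequence is periodic with period 6.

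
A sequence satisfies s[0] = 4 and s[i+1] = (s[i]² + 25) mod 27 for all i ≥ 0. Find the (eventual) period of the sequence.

3

We have s[0] = 4; s[1] = 14; s[2] = 5; s[3] = 23; s[4] = 14.
Since s[4] = s[1] = 14, the sequence is eventually periodic: after a pre-period of length 1 it cycles with period 3.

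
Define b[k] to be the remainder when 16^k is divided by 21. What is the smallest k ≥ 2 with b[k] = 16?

4

Listing terms: b[1] = 16, b[2] = 4, b[3] = 1, b[4] = 16.
The sequence repeats with period 3.
The value 16 next appears (with k ≥ 2) at b[4].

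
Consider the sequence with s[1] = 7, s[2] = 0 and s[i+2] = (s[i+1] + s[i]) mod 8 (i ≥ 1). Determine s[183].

7

Listing terms: s[1] = 7; s[2] = 0; s[3] = 7; s[4] = 7; s[5] = 6; s[6] = 5; s[7] = 3; s[8] = 0; s[9] = 3; s[10] = 3; s[11] = 6; s[12] = 1; s[13] = 7; s[14] = 0.
Since (s[13], s[14]) = (s[1], s[2]) = (7, 0) (two consecutive terms determine the rest), the sequence is periodic with period 12.
So s[183] = s[1 + ((183-1) mod 12)] = s[3] = 7.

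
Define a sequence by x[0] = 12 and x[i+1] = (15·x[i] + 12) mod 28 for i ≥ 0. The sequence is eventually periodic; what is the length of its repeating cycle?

Computing terms: x[0] = 12; x[1] = 24; x[2] = 8; x[3] = 20; x[4] = 4; x[5] = 16; x[6] = 0; x[7] = 12.
Since x[7] = x[0] = 12, the sequence is periodic with period 7.

7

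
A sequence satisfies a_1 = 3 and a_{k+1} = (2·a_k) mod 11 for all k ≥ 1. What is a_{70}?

We have a_1 = 3, a_2 = 6, a_3 = 1, a_4 = 2, a_5 = 4, a_6 = 8, a_7 = 5, a_8 = 10, a_9 = 9, a_{10} = 7, a_{11} = 3.
The sequence repeats with period 10.
(70 - 1) mod 10 = 9, so a_{70} = a_{10} = 7.

7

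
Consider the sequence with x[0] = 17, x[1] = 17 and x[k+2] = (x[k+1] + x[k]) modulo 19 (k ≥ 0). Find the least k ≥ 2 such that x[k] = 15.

x[0] = 17,  x[1] = 17,  x[2] = 15,  x[3] = 13,  x[4] = 9,  x[5] = 3,  x[6] = 12,  x[7] = 15,  x[8] = 8,  x[9] = 4,  x[10] = 12,  x[11] = 16,  x[12] = 9,  x[13] = 6,  x[14] = 15,  x[15] = 2,  x[16] = 17,  x[17] = 0,  x[18] = 17,  x[19] = 17.
Since (x[18], x[19]) = (x[0], x[1]) = (17, 17) (two consecutive terms determine the rest), the sequence is periodic with period 18.
The value 15 first appears (with k ≥ 2) at x[2].

2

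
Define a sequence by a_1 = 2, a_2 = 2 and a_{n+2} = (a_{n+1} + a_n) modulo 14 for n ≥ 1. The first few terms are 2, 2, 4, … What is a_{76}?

8

Computing terms: a_1 = 2,  a_2 = 2,  a_3 = 4,  a_4 = 6,  a_5 = 10,  a_6 = 2,  a_7 = 12,  a_8 = 0,  a_9 = 12,  a_{10} = 12,  a_{11} = 10,  a_{12} = 8,  a_{13} = 4,  a_{14} = 12,  a_{15} = 2,  a_{16} = 0,  a_{17} = 2,  a_{18} = 2.
The sequence repeats with period 16.
(76 - 1) mod 16 = 11, so a_{76} = a_{12} = 8.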